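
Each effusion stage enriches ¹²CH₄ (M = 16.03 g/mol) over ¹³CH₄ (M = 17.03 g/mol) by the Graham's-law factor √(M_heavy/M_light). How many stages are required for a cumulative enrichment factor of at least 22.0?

With α = √(17.03/16.03) per stage, ln α = ½ ln(1.06238) = 0.03026.
Need α^N ≥ 22.0 ⇒ N ≥ ln(22.0) / ln α = 3.091 / 0.03026 = 102.16.
Rounding up, N = 103 stages.

103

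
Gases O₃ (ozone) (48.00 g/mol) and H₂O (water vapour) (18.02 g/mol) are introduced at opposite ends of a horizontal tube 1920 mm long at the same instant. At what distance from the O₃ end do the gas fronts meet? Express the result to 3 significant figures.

In equal time, each gas travels a distance ∝ its rate ∝ 1/√M, so d_O₃/d_H₂O = √(M_H₂O/M_O₃) = √(18.02/48.00) = 0.6127.
With d_O₃ + d_H₂O = 1920 mm, d_H₂O = 1920/(1 + 0.6127) = 1191 mm.
d_O₃ = 1920 − 1191 = 729 mm.

729 mm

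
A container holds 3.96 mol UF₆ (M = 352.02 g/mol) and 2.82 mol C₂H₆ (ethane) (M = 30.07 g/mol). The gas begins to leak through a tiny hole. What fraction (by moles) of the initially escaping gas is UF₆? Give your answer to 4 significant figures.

0.2910

Effusion rate of each component ∝ n_i/√M_i (partial pressure × 1/√M).
So x_UF₆ in the escaping gas = (n_UF₆/√M_UF₆) / Σ(n_i/√M_i)
= (3.96/√352.02) / (3.96/√352.02 + 2.82/√30.07) = 0.2111/(0.2111 + 0.5143) = 0.2910.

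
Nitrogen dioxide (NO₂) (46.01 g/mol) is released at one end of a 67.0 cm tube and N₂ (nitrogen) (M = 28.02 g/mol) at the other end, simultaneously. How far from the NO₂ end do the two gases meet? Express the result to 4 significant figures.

The fronts meet when d_NO₂ + d_N₂ = L with d_NO₂/d_N₂ = √(M_N₂/M_NO₂) (Graham's law). Here √(M_N₂/M_NO₂) = √(28.02/46.01) = 0.7804.
With d_NO₂ + d_N₂ = 67.0 cm, d_N₂ = 67.0/(1 + 0.7804) = 37.63 cm.
d_NO₂ = 67.0 − 37.63 = 29.37 cm.

29.37 cm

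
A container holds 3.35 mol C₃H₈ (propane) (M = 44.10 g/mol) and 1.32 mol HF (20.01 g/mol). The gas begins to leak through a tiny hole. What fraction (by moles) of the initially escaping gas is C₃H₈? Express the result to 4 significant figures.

The effusion rate of species i is ∝ p_i/√M_i ∝ n_i/√M_i.
x_C₃H₈(eff) = (n_C₃H₈/√M_C₃H₈) / (n_C₃H₈/√M_C₃H₈ + n_HF/√M_HF)
= (3.35/√44.10) / (3.35/√44.10 + 1.32/√20.01) = 0.5045/(0.5045 + 0.2951) = 0.6309.

0.6309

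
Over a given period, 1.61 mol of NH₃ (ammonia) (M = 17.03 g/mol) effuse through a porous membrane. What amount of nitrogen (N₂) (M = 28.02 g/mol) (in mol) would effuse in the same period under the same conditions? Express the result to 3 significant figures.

From Graham's law, rate_N₂/rate_NH₃ = √(M_NH₃/M_N₂) = √(17.03/28.02) = √0.6078 = 0.7796.
So the amount for N₂ is 1.61 × 0.7796 = 1.26 mol.

1.26 mol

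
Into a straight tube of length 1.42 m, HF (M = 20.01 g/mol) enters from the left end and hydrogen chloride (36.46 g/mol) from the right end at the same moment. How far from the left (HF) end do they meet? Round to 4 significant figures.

0.8157 m

The fronts meet when d_HF + d_HCl = L with d_HF/d_HCl = √(M_HCl/M_HF) (Graham's law). Here √(M_HCl/M_HF) = √(36.46/20.01) = 1.350.
With d_HF + d_HCl = 1.42 m, d_HCl = 1.42/(1 + 1.350) = 0.6043 m.
d_HF = 1.42 − 0.6043 = 0.8157 m.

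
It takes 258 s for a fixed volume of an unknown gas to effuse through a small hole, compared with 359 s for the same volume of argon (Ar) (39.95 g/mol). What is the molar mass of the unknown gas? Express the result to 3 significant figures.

20.6 g/mol

Since effusion rate ∝ 1/√M, t_X/t_Ar = √(M_X/M_Ar).
258/359 = 0.7187 = √(M_X/39.95)
M_X = 39.95 × 0.7187² = 39.95 × 0.5165 = 20.6 g/mol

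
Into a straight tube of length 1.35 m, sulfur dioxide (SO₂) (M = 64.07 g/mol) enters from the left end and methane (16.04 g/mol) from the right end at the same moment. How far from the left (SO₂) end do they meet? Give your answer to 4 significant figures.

0.4502 m

Graham's law gives d_SO₂/d_CH₄ = rate_SO₂/rate_CH₄ = √(M_CH₄/M_SO₂) = √(16.04/64.07) = 0.5004.
With d_SO₂ + d_CH₄ = 1.35 m, d_CH₄ = 1.35/(1 + 0.5004) = 0.8998 m.
d_SO₂ = 1.35 − 0.8998 = 0.4502 m.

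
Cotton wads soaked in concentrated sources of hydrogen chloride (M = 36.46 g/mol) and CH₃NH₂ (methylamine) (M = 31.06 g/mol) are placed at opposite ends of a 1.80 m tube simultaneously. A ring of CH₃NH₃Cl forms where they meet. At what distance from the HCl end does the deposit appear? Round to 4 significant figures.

0.8640 m

In equal time, each gas travels a distance ∝ its rate ∝ 1/√M, so d_HCl/d_CH₃NH₂ = √(M_CH₃NH₂/M_HCl) = √(31.06/36.46) = 0.9230.
With d_HCl + d_CH₃NH₂ = 1.80 m, d_CH₃NH₂ = 1.80/(1 + 0.9230) = 0.9360 m.
d_HCl = 1.80 − 0.9360 = 0.8640 m.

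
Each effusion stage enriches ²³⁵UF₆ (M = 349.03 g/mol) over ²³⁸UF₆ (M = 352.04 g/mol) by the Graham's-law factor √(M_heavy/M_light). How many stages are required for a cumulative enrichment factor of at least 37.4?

844

Per stage α = (352.04/349.03)^(1/2) = 1.00862^0.5, giving ln α = 0.004293.
Need α^N ≥ 37.4 ⇒ N ≥ ln(37.4) / ln α = 3.622 / 0.004293 = 843.53.
Minimum whole number of stages: N = 844.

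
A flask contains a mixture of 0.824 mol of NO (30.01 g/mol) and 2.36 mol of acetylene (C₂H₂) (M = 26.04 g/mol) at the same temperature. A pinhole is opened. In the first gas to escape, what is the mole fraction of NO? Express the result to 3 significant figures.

The effusion rate of species i is ∝ p_i/√M_i ∝ n_i/√M_i.
So x_NO in the escaping gas = (n_NO/√M_NO) / Σ(n_i/√M_i)
= (0.824/√30.01) / (0.824/√30.01 + 2.36/√26.04) = 0.1504/(0.1504 + 0.4625) = 0.245.

0.245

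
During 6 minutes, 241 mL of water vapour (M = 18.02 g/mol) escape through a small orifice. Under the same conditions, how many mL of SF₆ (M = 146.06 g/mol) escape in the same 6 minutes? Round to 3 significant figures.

84.7 mL

Since effusion rate ∝ 1/√M, rate_SF₆/rate_H₂O = √(M_H₂O/M_SF₆) = √(18.02/146.06) = √0.1234 = 0.3512.
So the volume for SF₆ is 241 × 0.3512 = 84.7 mL.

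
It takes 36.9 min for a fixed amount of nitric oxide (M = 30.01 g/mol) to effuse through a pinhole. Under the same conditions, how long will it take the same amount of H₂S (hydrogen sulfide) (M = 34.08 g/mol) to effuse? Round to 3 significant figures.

39.3 min

Graham's law gives t_H₂S/t_NO = √(M_H₂S/M_NO) = √(34.08/30.01) = √1.136 = 1.066.
So the time for H₂S is 36.9 × 1.066 = 39.3 min.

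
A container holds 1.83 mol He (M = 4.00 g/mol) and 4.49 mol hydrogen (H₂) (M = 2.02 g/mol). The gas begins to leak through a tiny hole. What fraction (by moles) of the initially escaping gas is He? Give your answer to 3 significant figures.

0.225

Effusion rate of each component ∝ n_i/√M_i (partial pressure × 1/√M).
x_He(eff) = (n_He/√M_He) / (n_He/√M_He + n_H₂/√M_H₂)
= (1.83/√4.00) / (1.83/√4.00 + 4.49/√2.02) = 0.9150/(0.9150 + 3.159) = 0.225.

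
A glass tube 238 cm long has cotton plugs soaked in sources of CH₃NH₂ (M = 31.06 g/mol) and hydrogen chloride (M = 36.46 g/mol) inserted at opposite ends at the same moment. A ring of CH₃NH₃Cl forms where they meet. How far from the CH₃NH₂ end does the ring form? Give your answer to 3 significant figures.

Distances travelled in equal time are proportional to diffusion rates, so d_CH₃NH₂/d_HCl = √(M_HCl/M_CH₃NH₂) = √(36.46/31.06) = 1.083.
With d_CH₃NH₂ + d_HCl = 238 cm, d_HCl = 238/(1 + 1.083) = 114.2 cm.
d_CH₃NH₂ = 238 − 114.2 = 124 cm.

124 cm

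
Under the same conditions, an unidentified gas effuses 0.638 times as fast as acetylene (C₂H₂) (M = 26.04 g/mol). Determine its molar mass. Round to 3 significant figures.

64.0 g/mol

Since effusion rate ∝ 1/√M, rate_X/rate_C₂H₂ = √(M_C₂H₂/M_X).
0.638 = √(26.04/M_X)
M_X = 26.04 / 0.638² = 26.04 / 0.4070 = 64.0 g/mol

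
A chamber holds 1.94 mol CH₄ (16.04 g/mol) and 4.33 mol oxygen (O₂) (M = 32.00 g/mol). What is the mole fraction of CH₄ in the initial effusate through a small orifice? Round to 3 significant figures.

0.388

The effusion rate of species i is ∝ p_i/√M_i ∝ n_i/√M_i.
Mole fraction of CH₄ in the effusate = (n_CH₄/√M_CH₄) / (n_CH₄/√M_CH₄ + n_O₂/√M_O₂)
= (1.94/√16.04) / (1.94/√16.04 + 4.33/√32.00) = 0.4844/(0.4844 + 0.7654) = 0.388.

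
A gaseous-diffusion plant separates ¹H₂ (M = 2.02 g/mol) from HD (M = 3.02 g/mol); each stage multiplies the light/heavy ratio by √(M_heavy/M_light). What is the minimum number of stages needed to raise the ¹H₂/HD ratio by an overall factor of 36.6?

18

With α = √(3.02/2.02) per stage, ln α = ½ ln(1.49505) = 0.2011.
Need α^N ≥ 36.6 ⇒ N ≥ ln(36.6) / ln α = 3.600 / 0.2011 = 17.90.
Minimum whole number of stages: N = 18.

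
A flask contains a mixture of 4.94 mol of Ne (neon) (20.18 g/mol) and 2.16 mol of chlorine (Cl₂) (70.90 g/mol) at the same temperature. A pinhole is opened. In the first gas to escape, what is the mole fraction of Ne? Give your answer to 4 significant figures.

Rate_i ∝ x_i/√M_i (Graham's law weighted by mole fraction), so the effusate composition follows n_i/√M_i.
So x_Ne in the escaping gas = (n_Ne/√M_Ne) / Σ(n_i/√M_i)
= (4.94/√20.18) / (4.94/√20.18 + 2.16/√70.90) = 1.100/(1.100 + 0.2565) = 0.8109.

0.8109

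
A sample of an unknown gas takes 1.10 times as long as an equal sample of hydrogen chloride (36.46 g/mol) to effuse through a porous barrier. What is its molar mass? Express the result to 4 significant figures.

44.12 g/mol

Since effusion rate ∝ 1/√M, t_X/t_HCl = √(M_X/M_HCl).
1.10 = √(M_X/36.46)
M_X = 36.46 × 1.10² = 36.46 × 1.210 = 44.12 g/mol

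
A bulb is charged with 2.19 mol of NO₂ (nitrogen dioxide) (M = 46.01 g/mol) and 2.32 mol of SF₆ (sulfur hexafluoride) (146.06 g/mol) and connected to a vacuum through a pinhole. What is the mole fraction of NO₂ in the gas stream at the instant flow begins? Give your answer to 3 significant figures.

Effusion rate of each component ∝ n_i/√M_i (partial pressure × 1/√M).
Mole fraction of NO₂ in the effusate = (n_NO₂/√M_NO₂) / (n_NO₂/√M_NO₂ + n_SF₆/√M_SF₆)
= (2.19/√46.01) / (2.19/√46.01 + 2.32/√146.06) = 0.3229/(0.3229 + 0.1920) = 0.627.

0.627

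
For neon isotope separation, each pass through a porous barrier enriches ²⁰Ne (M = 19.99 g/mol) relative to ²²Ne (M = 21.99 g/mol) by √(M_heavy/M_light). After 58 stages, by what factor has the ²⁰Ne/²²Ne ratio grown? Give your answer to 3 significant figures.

Overall factor = α^58 with α = √(21.99/19.99), i.e. (21.99/19.99)^(58/2).
= 1.10005^29 = 15.9.

15.9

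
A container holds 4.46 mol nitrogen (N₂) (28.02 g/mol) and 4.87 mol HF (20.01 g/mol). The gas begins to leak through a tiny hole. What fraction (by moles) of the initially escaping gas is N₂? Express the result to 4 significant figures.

Rate_i ∝ x_i/√M_i (Graham's law weighted by mole fraction), so the effusate composition follows n_i/√M_i.
x_N₂(eff) = (n_N₂/√M_N₂) / (n_N₂/√M_N₂ + n_HF/√M_HF)
= (4.46/√28.02) / (4.46/√28.02 + 4.87/√20.01) = 0.8426/(0.8426 + 1.089) = 0.4363.

0.4363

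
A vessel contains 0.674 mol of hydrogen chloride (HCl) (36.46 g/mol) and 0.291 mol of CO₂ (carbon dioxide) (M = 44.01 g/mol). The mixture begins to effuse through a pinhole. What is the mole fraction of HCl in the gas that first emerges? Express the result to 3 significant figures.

The effusion rate of species i is ∝ p_i/√M_i ∝ n_i/√M_i.
x_HCl(eff) = (n_HCl/√M_HCl) / (n_HCl/√M_HCl + n_CO₂/√M_CO₂)
= (0.674/√36.46) / (0.674/√36.46 + 0.291/√44.01) = 0.1116/(0.1116 + 0.04386) = 0.718.

0.718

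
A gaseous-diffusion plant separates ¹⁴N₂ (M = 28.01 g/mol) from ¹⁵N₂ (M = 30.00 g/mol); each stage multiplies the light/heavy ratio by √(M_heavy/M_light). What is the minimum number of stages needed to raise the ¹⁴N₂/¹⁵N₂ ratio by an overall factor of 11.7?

72

With α = √(30.00/28.01) per stage, ln α = ½ ln(1.07105) = 0.03432.
Need α^N ≥ 11.7 ⇒ N ≥ ln(11.7) / ln α = 2.460 / 0.03432 = 71.67.
So at least 72 stages are needed.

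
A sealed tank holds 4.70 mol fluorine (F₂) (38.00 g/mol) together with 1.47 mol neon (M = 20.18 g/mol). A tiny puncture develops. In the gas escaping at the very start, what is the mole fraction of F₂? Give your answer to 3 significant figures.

The effusion rate of species i is ∝ p_i/√M_i ∝ n_i/√M_i.
Mole fraction of F₂ in the effusate = (n_F₂/√M_F₂) / (n_F₂/√M_F₂ + n_Ne/√M_Ne)
= (4.70/√38.00) / (4.70/√38.00 + 1.47/√20.18) = 0.7624/(0.7624 + 0.3272) = 0.700.

0.700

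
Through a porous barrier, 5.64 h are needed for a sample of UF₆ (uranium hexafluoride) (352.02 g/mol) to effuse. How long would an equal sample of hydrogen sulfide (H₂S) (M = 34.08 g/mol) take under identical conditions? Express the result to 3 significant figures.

By Graham's law, t_H₂S/t_UF₆ = √(M_H₂S/M_UF₆) = √(34.08/352.02) = √0.09681 = 0.3111.
So the time for H₂S is 5.64 × 0.3111 = 1.75 h.

1.75 h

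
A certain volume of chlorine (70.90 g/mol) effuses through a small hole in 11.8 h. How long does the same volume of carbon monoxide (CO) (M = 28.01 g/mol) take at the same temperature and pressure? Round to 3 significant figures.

7.42 h

Since effusion rate ∝ 1/√M, t_CO/t_Cl₂ = √(M_CO/M_Cl₂) = √(28.01/70.90) = √0.3951 = 0.6285.
So the time for CO is 11.8 × 0.6285 = 7.42 h.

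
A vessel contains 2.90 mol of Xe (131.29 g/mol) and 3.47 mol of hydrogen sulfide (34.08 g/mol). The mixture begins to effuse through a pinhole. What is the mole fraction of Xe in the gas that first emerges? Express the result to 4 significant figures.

0.2986

The effusion rate of species i is ∝ p_i/√M_i ∝ n_i/√M_i.
So x_Xe in the escaping gas = (n_Xe/√M_Xe) / Σ(n_i/√M_i)
= (2.90/√131.29) / (2.90/√131.29 + 3.47/√34.08) = 0.2531/(0.2531 + 0.5944) = 0.2986.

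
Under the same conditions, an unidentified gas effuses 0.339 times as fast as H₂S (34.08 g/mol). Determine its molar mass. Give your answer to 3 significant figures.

By Graham's law, rate_X/rate_H₂S = √(M_H₂S/M_X).
0.339 = √(34.08/M_X)
M_X = 34.08 / 0.339² = 34.08 / 0.1149 = 297 g/mol

297 g/mol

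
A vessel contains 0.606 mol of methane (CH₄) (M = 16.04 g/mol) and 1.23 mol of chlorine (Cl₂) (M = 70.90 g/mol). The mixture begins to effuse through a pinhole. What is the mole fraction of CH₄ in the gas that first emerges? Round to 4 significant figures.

0.5088

Each component's effusion rate ∝ (its partial pressure)·(1/√M) ∝ n_i/√M_i.
Mole fraction of CH₄ in the effusate = (n_CH₄/√M_CH₄) / (n_CH₄/√M_CH₄ + n_Cl₂/√M_Cl₂)
= (0.606/√16.04) / (0.606/√16.04 + 1.23/√70.90) = 0.1513/(0.1513 + 0.1461) = 0.5088.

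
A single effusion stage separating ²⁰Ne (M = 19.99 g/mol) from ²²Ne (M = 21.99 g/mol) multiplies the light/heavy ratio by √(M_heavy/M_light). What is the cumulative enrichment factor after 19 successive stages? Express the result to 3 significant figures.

2.47

After 19 stages the ratio has grown by (√(21.99/19.99))^19 = (21.99/19.99)^(19/2).
= 1.10005^(19/2) = 2.47.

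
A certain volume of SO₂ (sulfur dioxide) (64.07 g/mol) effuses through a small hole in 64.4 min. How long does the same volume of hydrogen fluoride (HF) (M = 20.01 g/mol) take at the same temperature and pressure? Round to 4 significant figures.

By Graham's law, t_HF/t_SO₂ = √(M_HF/M_SO₂) = √(20.01/64.07) = √0.3123 = 0.5589.
So the time for HF is 64.4 × 0.5589 = 35.99 min.

35.99 min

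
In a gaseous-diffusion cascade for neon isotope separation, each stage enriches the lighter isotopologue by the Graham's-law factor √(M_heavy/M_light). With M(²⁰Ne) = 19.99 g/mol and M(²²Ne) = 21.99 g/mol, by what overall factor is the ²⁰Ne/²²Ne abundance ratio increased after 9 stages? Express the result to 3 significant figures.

1.54

Overall factor = α^9 with α = √(21.99/19.99), i.e. (21.99/19.99)^(9/2).
= 1.10005^(9/2) = 1.54.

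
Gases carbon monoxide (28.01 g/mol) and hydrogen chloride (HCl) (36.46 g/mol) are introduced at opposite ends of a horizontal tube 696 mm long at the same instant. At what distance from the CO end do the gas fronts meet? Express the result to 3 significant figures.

371 mm

In equal time, each gas travels a distance ∝ its rate ∝ 1/√M, so d_CO/d_HCl = √(M_HCl/M_CO) = √(36.46/28.01) = 1.141.
With d_CO + d_HCl = 696 mm, d_HCl = 696/(1 + 1.141) = 325.1 mm.
d_CO = 696 − 325.1 = 371 mm.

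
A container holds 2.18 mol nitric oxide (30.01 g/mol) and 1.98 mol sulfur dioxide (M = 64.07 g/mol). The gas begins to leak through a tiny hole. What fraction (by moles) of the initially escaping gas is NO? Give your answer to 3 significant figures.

0.617

Rate_i ∝ x_i/√M_i (Graham's law weighted by mole fraction), so the effusate composition follows n_i/√M_i.
x_NO(eff) = (n_NO/√M_NO) / (n_NO/√M_NO + n_SO₂/√M_SO₂)
= (2.18/√30.01) / (2.18/√30.01 + 1.98/√64.07) = 0.3979/(0.3979 + 0.2474) = 0.617.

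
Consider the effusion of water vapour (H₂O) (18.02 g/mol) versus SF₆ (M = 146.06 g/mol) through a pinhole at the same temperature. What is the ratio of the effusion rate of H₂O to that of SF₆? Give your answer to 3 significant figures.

2.85

Since effusion rate ∝ 1/√M, rate_H₂O/rate_SF₆ = √(M_SF₆/M_H₂O) = √(146.06/18.02) = √8.105 = 2.85.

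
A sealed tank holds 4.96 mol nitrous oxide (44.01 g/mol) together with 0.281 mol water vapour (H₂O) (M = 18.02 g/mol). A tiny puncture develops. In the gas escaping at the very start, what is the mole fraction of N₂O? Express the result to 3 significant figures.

0.919

The effusion rate of species i is ∝ p_i/√M_i ∝ n_i/√M_i.
So x_N₂O in the escaping gas = (n_N₂O/√M_N₂O) / Σ(n_i/√M_i)
= (4.96/√44.01) / (4.96/√44.01 + 0.281/√18.02) = 0.7477/(0.7477 + 0.06620) = 0.919.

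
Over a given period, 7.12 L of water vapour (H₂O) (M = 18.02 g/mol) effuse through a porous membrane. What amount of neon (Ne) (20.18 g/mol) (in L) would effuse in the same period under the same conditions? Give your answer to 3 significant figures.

6.73 L

Graham's law gives rate_Ne/rate_H₂O = √(M_H₂O/M_Ne) = √(18.02/20.18) = √0.8930 = 0.9450.
So the volume for Ne is 7.12 × 0.9450 = 6.73 L.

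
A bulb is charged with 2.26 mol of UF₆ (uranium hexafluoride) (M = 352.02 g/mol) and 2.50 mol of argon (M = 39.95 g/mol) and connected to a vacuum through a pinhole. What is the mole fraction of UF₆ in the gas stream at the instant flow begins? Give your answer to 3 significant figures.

0.233

Rate_i ∝ x_i/√M_i (Graham's law weighted by mole fraction), so the effusate composition follows n_i/√M_i.
x_UF₆(eff) = (n_UF₆/√M_UF₆) / (n_UF₆/√M_UF₆ + n_Ar/√M_Ar)
= (2.26/√352.02) / (2.26/√352.02 + 2.50/√39.95) = 0.1205/(0.1205 + 0.3955) = 0.233.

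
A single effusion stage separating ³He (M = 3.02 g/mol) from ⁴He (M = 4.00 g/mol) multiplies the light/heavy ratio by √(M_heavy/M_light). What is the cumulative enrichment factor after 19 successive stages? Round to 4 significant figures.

14.44

Overall factor = α^19 with α = √(4.00/3.02), i.e. (4.00/3.02)^(19/2).
= 1.32450^(19/2) = 14.44.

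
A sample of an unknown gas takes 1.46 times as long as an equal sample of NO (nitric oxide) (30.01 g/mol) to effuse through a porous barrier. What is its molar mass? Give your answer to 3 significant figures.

From Graham's law, t_X/t_NO = √(M_X/M_NO).
1.46 = √(M_X/30.01)
M_X = 30.01 × 1.46² = 30.01 × 2.132 = 64.0 g/mol

64.0 g/mol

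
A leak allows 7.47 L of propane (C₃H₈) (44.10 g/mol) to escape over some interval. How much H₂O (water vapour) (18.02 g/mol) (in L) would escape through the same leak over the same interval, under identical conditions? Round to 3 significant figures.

Using Graham's law: rate_H₂O/rate_C₃H₈ = √(M_C₃H₈/M_H₂O) = √(44.10/18.02) = √2.447 = 1.564.
So the volume for H₂O is 7.47 × 1.564 = 11.7 L.

11.7 L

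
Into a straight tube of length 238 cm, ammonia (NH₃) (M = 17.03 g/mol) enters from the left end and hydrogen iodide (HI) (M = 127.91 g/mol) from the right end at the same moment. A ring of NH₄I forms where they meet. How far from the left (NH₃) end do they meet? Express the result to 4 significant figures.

174.4 cm

Distances travelled in equal time are proportional to diffusion rates, so d_NH₃/d_HI = √(M_HI/M_NH₃) = √(127.91/17.03) = 2.741.
With d_NH₃ + d_HI = 238 cm, d_HI = 238/(1 + 2.741) = 63.63 cm.
d_NH₃ = 238 − 63.63 = 174.4 cm.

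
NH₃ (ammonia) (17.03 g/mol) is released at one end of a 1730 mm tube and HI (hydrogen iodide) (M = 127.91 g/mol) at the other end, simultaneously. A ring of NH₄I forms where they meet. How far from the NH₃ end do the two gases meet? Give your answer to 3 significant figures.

1270 mm

The fronts meet when d_NH₃ + d_HI = L with d_NH₃/d_HI = √(M_HI/M_NH₃) (Graham's law). Here √(M_HI/M_NH₃) = √(127.91/17.03) = 2.741.
With d_NH₃ + d_HI = 1730 mm, d_HI = 1730/(1 + 2.741) = 462.5 mm.
d_NH₃ = 1730 − 462.5 = 1270 mm.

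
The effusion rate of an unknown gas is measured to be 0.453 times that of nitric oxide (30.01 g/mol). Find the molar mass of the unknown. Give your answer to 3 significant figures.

146 g/mol

Since effusion rate ∝ 1/√M, rate_X/rate_NO = √(M_NO/M_X).
0.453 = √(30.01/M_X)
M_X = 30.01 / 0.453² = 30.01 / 0.2052 = 146 g/mol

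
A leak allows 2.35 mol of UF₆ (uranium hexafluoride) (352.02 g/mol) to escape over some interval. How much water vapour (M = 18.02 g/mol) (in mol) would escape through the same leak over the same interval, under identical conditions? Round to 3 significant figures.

Since effusion rate ∝ 1/√M, rate_H₂O/rate_UF₆ = √(M_UF₆/M_H₂O) = √(352.02/18.02) = √19.53 = 4.420.
So the amount for H₂O is 2.35 × 4.420 = 10.4 mol.

10.4 mol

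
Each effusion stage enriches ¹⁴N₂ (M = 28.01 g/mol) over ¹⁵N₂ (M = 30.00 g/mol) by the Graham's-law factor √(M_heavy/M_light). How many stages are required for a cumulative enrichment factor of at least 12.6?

74

Per stage α = (30.00/28.01)^(1/2) = 1.07105^0.5, giving ln α = 0.03432.
Need α^N ≥ 12.6 ⇒ N ≥ ln(12.6) / ln α = 2.534 / 0.03432 = 73.83.
So at least 74 stages are needed.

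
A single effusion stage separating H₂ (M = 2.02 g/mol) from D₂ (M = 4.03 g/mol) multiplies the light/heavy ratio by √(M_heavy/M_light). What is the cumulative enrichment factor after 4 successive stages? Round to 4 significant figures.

The single-stage factor is √(M_heavy/M_light), so 4 stages give [√(4.03/2.02)]^4 = (4.03/2.02)^(4/2).
= 1.99505^2 = 3.980.

3.980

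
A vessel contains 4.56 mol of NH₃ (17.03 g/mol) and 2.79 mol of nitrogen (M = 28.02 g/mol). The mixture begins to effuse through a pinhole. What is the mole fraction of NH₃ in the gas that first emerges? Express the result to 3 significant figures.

0.677

Each component's effusion rate ∝ (its partial pressure)·(1/√M) ∝ n_i/√M_i.
Mole fraction of NH₃ in the effusate = (n_NH₃/√M_NH₃) / (n_NH₃/√M_NH₃ + n_N₂/√M_N₂)
= (4.56/√17.03) / (4.56/√17.03 + 2.79/√28.02) = 1.105/(1.105 + 0.5271) = 0.677.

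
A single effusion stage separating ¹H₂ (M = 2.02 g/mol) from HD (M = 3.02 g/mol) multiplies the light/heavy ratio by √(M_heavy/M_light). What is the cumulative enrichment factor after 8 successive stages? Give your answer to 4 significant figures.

4.996

Overall factor = α^8 with α = √(3.02/2.02), i.e. (3.02/2.02)^(8/2).
= 1.49505^4 = 4.996.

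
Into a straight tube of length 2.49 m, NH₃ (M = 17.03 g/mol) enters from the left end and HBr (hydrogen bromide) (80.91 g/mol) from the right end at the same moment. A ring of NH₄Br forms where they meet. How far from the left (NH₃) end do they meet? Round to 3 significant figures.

1.71 m

Graham's law gives d_NH₃/d_HBr = rate_NH₃/rate_HBr = √(M_HBr/M_NH₃) = √(80.91/17.03) = 2.180.
With d_NH₃ + d_HBr = 2.49 m, d_HBr = 2.49/(1 + 2.180) = 0.7831 m.
d_NH₃ = 2.49 − 0.7831 = 1.71 m.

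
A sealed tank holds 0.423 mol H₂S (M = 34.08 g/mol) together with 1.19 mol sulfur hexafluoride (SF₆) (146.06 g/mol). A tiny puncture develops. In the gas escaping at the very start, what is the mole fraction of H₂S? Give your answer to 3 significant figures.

The effusion rate of species i is ∝ p_i/√M_i ∝ n_i/√M_i.
x_H₂S(eff) = (n_H₂S/√M_H₂S) / (n_H₂S/√M_H₂S + n_SF₆/√M_SF₆)
= (0.423/√34.08) / (0.423/√34.08 + 1.19/√146.06) = 0.07246/(0.07246 + 0.09846) = 0.424.

0.424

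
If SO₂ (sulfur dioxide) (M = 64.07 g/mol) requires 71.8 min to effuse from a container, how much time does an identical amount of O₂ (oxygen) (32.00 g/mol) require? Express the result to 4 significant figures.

50.74 min

From Graham's law, t_O₂/t_SO₂ = √(M_O₂/M_SO₂) = √(32.00/64.07) = √0.4995 = 0.7067.
So the time for O₂ is 71.8 × 0.7067 = 50.74 min.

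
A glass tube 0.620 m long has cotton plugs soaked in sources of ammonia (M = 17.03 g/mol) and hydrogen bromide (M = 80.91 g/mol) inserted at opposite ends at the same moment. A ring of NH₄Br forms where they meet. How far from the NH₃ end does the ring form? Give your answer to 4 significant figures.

In equal time, each gas travels a distance ∝ its rate ∝ 1/√M, so d_NH₃/d_HBr = √(M_HBr/M_NH₃) = √(80.91/17.03) = 2.180.
With d_NH₃ + d_HBr = 0.620 m, d_HBr = 0.620/(1 + 2.180) = 0.1950 m.
d_NH₃ = 0.620 − 0.1950 = 0.4250 m.

0.4250 m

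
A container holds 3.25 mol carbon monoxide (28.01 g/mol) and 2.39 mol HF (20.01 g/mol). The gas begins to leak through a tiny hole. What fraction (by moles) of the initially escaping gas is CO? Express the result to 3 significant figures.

0.535

Effusion rate of each component ∝ n_i/√M_i (partial pressure × 1/√M).
So x_CO in the escaping gas = (n_CO/√M_CO) / Σ(n_i/√M_i)
= (3.25/√28.01) / (3.25/√28.01 + 2.39/√20.01) = 0.6141/(0.6141 + 0.5343) = 0.535.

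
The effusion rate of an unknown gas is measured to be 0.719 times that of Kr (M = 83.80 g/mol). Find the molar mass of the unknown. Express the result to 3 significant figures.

From Graham's law, rate_X/rate_Kr = √(M_Kr/M_X).
0.719 = √(83.80/M_X)
M_X = 83.80 / 0.719² = 83.80 / 0.5170 = 162 g/mol

162 g/mol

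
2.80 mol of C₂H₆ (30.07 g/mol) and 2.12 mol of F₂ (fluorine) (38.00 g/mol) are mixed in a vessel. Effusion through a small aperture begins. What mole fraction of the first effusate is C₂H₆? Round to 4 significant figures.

Effusion rate of each component ∝ n_i/√M_i (partial pressure × 1/√M).
x_C₂H₆(eff) = (n_C₂H₆/√M_C₂H₆) / (n_C₂H₆/√M_C₂H₆ + n_F₂/√M_F₂)
= (2.80/√30.07) / (2.80/√30.07 + 2.12/√38.00) = 0.5106/(0.5106 + 0.3439) = 0.5975.

0.5975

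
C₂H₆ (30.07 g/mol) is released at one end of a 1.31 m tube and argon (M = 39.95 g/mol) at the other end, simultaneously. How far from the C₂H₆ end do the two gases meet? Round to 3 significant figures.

0.701 m

In equal time, each gas travels a distance ∝ its rate ∝ 1/√M, so d_C₂H₆/d_Ar = √(M_Ar/M_C₂H₆) = √(39.95/30.07) = 1.153.
With d_C₂H₆ + d_Ar = 1.31 m, d_Ar = 1.31/(1 + 1.153) = 0.6086 m.
d_C₂H₆ = 1.31 − 0.6086 = 0.701 m.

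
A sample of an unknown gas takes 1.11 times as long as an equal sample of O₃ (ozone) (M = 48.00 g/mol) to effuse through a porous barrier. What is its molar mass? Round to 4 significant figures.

By Graham's law, t_X/t_O₃ = √(M_X/M_O₃).
1.11 = √(M_X/48.00)
M_X = 48.00 × 1.11² = 48.00 × 1.232 = 59.14 g/mol

59.14 g/mol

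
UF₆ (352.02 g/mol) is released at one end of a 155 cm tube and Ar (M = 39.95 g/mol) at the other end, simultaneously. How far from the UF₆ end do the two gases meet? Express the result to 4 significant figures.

39.06 cm

Distances travelled in equal time are proportional to diffusion rates, so d_UF₆/d_Ar = √(M_Ar/M_UF₆) = √(39.95/352.02) = 0.3369.
With d_UF₆ + d_Ar = 155 cm, d_Ar = 155/(1 + 0.3369) = 115.9 cm.
d_UF₆ = 155 − 115.9 = 39.06 cm.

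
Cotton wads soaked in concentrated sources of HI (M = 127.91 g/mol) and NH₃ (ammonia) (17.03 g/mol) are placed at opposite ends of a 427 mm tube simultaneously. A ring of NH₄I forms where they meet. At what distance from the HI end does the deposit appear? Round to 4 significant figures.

114.2 mm

Distances travelled in equal time are proportional to diffusion rates, so d_HI/d_NH₃ = √(M_NH₃/M_HI) = √(17.03/127.91) = 0.3649.
With d_HI + d_NH₃ = 427 mm, d_NH₃ = 427/(1 + 0.3649) = 312.8 mm.
d_HI = 427 − 312.8 = 114.2 mm.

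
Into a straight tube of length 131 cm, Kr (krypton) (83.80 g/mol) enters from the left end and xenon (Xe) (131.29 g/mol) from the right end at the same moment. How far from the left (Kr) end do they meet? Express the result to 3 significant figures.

Distances travelled in equal time are proportional to diffusion rates, so d_Kr/d_Xe = √(M_Xe/M_Kr) = √(131.29/83.80) = 1.252.
With d_Kr + d_Xe = 131 cm, d_Xe = 131/(1 + 1.252) = 58.18 cm.
d_Kr = 131 − 58.18 = 72.8 cm.

72.8 cm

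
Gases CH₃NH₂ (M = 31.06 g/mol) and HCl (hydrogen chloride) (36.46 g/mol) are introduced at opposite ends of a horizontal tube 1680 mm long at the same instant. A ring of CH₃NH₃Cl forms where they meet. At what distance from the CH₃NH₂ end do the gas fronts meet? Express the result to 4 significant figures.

Distances travelled in equal time are proportional to diffusion rates, so d_CH₃NH₂/d_HCl = √(M_HCl/M_CH₃NH₂) = √(36.46/31.06) = 1.083.
With d_CH₃NH₂ + d_HCl = 1680 mm, d_HCl = 1680/(1 + 1.083) = 806.4 mm.
d_CH₃NH₂ = 1680 − 806.4 = 873.6 mm.

873.6 mm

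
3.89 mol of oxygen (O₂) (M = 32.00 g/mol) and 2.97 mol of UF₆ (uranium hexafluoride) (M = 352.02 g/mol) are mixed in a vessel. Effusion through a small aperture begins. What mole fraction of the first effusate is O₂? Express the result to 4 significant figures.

Rate_i ∝ x_i/√M_i (Graham's law weighted by mole fraction), so the effusate composition follows n_i/√M_i.
Mole fraction of O₂ in the effusate = (n_O₂/√M_O₂) / (n_O₂/√M_O₂ + n_UF₆/√M_UF₆)
= (3.89/√32.00) / (3.89/√32.00 + 2.97/√352.02) = 0.6877/(0.6877 + 0.1583) = 0.8129.

0.8129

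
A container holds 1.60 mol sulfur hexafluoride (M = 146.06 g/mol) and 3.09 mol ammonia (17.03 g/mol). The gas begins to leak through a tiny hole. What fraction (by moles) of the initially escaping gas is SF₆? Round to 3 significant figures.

Rate_i ∝ x_i/√M_i (Graham's law weighted by mole fraction), so the effusate composition follows n_i/√M_i.
x_SF₆(eff) = (n_SF₆/√M_SF₆) / (n_SF₆/√M_SF₆ + n_NH₃/√M_NH₃)
= (1.60/√146.06) / (1.60/√146.06 + 3.09/√17.03) = 0.1324/(0.1324 + 0.7488) = 0.150.

0.150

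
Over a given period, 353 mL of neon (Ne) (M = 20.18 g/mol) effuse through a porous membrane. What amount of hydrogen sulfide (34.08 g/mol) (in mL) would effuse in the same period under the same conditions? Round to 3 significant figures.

Since effusion rate ∝ 1/√M, rate_H₂S/rate_Ne = √(M_Ne/M_H₂S) = √(20.18/34.08) = √0.5921 = 0.7695.
So the volume for H₂S is 353 × 0.7695 = 272 mL.

272 mL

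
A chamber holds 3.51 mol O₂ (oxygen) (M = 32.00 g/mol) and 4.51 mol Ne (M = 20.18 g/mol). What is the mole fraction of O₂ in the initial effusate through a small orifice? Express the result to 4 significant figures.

0.3820

The effusion rate of species i is ∝ p_i/√M_i ∝ n_i/√M_i.
So x_O₂ in the escaping gas = (n_O₂/√M_O₂) / Σ(n_i/√M_i)
= (3.51/√32.00) / (3.51/√32.00 + 4.51/√20.18) = 0.6205/(0.6205 + 1.004) = 0.3820.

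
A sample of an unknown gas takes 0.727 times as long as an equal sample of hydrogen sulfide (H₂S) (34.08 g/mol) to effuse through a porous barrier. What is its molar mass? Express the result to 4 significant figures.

Graham's law gives t_X/t_H₂S = √(M_X/M_H₂S).
0.727 = √(M_X/34.08)
M_X = 34.08 × 0.727² = 34.08 × 0.5285 = 18.01 g/mol

18.01 g/mol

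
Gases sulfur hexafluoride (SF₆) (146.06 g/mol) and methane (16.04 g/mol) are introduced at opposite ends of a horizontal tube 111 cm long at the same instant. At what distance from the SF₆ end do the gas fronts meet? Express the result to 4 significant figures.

Distances travelled in equal time are proportional to diffusion rates, so d_SF₆/d_CH₄ = √(M_CH₄/M_SF₆) = √(16.04/146.06) = 0.3314.
With d_SF₆ + d_CH₄ = 111 cm, d_CH₄ = 111/(1 + 0.3314) = 83.37 cm.
d_SF₆ = 111 − 83.37 = 27.63 cm.

27.63 cm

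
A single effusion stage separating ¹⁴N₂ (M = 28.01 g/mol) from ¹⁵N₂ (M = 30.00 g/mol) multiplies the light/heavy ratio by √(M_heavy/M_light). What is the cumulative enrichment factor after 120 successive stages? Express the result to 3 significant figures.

The single-stage factor is √(M_heavy/M_light), so 120 stages give [√(30.00/28.01)]^120 = (30.00/28.01)^(120/2).
= 1.07105^60 = 61.4.

61.4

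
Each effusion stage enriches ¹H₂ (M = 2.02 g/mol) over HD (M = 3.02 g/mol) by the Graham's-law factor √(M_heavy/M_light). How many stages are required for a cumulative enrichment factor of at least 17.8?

Single-stage factor α = √(3.02/2.02), so ln α = ½ ln(1.49505) = 0.2011.
Need α^N ≥ 17.8 ⇒ N ≥ ln(17.8) / ln α = 2.879 / 0.2011 = 14.32.
So at least 15 stages are needed.

15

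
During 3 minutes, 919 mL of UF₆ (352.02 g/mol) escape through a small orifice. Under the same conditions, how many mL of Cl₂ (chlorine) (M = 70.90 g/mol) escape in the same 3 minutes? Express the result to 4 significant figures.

By Graham's law, rate_Cl₂/rate_UF₆ = √(M_UF₆/M_Cl₂) = √(352.02/70.90) = √4.965 = 2.228.
So the volume for Cl₂ is 919 × 2.228 = 2048 mL.

2048 mL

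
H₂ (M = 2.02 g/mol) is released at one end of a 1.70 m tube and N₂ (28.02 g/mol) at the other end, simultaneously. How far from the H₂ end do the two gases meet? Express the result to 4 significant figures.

1.340 m

The fronts meet when d_H₂ + d_N₂ = L with d_H₂/d_N₂ = √(M_N₂/M_H₂) (Graham's law). Here √(M_N₂/M_H₂) = √(28.02/2.02) = 3.724.
With d_H₂ + d_N₂ = 1.70 m, d_N₂ = 1.70/(1 + 3.724) = 0.3598 m.
d_H₂ = 1.70 − 0.3598 = 1.340 m.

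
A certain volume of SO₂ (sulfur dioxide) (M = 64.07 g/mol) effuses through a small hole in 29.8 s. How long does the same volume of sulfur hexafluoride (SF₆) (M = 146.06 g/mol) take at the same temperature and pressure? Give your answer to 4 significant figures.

44.99 s

From Graham's law, t_SF₆/t_SO₂ = √(M_SF₆/M_SO₂) = √(146.06/64.07) = √2.280 = 1.510.
So the time for SF₆ is 29.8 × 1.510 = 44.99 s.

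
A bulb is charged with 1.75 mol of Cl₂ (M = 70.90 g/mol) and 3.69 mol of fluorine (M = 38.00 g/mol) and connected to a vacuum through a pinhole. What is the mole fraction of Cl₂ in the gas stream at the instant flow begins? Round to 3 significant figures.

0.258

Each component's effusion rate ∝ (its partial pressure)·(1/√M) ∝ n_i/√M_i.
So x_Cl₂ in the escaping gas = (n_Cl₂/√M_Cl₂) / Σ(n_i/√M_i)
= (1.75/√70.90) / (1.75/√70.90 + 3.69/√38.00) = 0.2078/(0.2078 + 0.5986) = 0.258.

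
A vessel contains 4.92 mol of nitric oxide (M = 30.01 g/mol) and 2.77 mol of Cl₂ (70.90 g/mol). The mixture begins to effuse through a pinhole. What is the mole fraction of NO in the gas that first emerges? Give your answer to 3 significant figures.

0.732

Each component's effusion rate ∝ (its partial pressure)·(1/√M) ∝ n_i/√M_i.
x_NO(eff) = (n_NO/√M_NO) / (n_NO/√M_NO + n_Cl₂/√M_Cl₂)
= (4.92/√30.01) / (4.92/√30.01 + 2.77/√70.90) = 0.8981/(0.8981 + 0.3290) = 0.732.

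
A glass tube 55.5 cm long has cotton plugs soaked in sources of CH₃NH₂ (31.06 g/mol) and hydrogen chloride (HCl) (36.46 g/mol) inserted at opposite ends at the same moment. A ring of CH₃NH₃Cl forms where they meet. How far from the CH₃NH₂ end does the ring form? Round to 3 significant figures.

28.9 cm

The fronts meet when d_CH₃NH₂ + d_HCl = L with d_CH₃NH₂/d_HCl = √(M_HCl/M_CH₃NH₂) (Graham's law). Here √(M_HCl/M_CH₃NH₂) = √(36.46/31.06) = 1.083.
With d_CH₃NH₂ + d_HCl = 55.5 cm, d_HCl = 55.5/(1 + 1.083) = 26.64 cm.
d_CH₃NH₂ = 55.5 − 26.64 = 28.9 cm.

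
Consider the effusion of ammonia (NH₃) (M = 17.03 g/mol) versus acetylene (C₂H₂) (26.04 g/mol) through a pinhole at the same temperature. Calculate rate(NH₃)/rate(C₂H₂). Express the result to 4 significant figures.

1.237

Graham's law gives rate_NH₃/rate_C₂H₂ = √(M_C₂H₂/M_NH₃) = √(26.04/17.03) = √1.529 = 1.237.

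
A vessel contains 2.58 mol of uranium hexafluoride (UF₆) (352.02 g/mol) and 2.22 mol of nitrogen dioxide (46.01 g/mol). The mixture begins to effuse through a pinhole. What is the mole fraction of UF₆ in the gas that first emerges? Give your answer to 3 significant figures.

Rate_i ∝ x_i/√M_i (Graham's law weighted by mole fraction), so the effusate composition follows n_i/√M_i.
Mole fraction of UF₆ in the effusate = (n_UF₆/√M_UF₆) / (n_UF₆/√M_UF₆ + n_NO₂/√M_NO₂)
= (2.58/√352.02) / (2.58/√352.02 + 2.22/√46.01) = 0.1375/(0.1375 + 0.3273) = 0.296.

0.296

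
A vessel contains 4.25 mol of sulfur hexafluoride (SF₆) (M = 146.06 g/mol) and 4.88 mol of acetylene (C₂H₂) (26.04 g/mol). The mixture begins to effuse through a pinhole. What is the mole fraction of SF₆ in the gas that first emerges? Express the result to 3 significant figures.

0.269

Rate_i ∝ x_i/√M_i (Graham's law weighted by mole fraction), so the effusate composition follows n_i/√M_i.
So x_SF₆ in the escaping gas = (n_SF₆/√M_SF₆) / Σ(n_i/√M_i)
= (4.25/√146.06) / (4.25/√146.06 + 4.88/√26.04) = 0.3517/(0.3517 + 0.9563) = 0.269.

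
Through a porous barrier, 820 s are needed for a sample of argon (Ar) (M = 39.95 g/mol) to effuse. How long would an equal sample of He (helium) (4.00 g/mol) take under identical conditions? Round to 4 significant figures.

By Graham's law, t_He/t_Ar = √(M_He/M_Ar) = √(4.00/39.95) = √0.1001 = 0.3164.
So the time for He is 820 × 0.3164 = 259.5 s.

259.5 s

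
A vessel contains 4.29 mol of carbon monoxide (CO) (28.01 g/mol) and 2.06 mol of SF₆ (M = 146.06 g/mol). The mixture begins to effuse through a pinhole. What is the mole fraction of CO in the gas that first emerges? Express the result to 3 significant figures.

0.826

Each component's effusion rate ∝ (its partial pressure)·(1/√M) ∝ n_i/√M_i.
So x_CO in the escaping gas = (n_CO/√M_CO) / Σ(n_i/√M_i)
= (4.29/√28.01) / (4.29/√28.01 + 2.06/√146.06) = 0.8106/(0.8106 + 0.1705) = 0.826.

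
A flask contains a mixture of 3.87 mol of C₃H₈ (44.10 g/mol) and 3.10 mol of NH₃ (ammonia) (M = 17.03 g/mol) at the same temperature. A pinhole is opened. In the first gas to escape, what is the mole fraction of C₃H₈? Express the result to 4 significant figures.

The effusion rate of species i is ∝ p_i/√M_i ∝ n_i/√M_i.
Mole fraction of C₃H₈ in the effusate = (n_C₃H₈/√M_C₃H₈) / (n_C₃H₈/√M_C₃H₈ + n_NH₃/√M_NH₃)
= (3.87/√44.10) / (3.87/√44.10 + 3.10/√17.03) = 0.5828/(0.5828 + 0.7512) = 0.4369.

0.4369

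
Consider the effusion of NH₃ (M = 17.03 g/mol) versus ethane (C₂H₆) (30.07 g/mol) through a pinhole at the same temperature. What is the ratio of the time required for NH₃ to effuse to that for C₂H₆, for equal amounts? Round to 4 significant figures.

0.7526

Graham's law gives t_NH₃/t_C₂H₆ = √(M_NH₃/M_C₂H₆) = √(17.03/30.07) = √0.5663 = 0.7526.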